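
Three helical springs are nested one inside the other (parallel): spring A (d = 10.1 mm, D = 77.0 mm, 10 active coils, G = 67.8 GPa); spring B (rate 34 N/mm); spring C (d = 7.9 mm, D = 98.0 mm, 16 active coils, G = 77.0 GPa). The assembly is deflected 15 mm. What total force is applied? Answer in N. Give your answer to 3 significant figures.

k_A = Gd⁴/(8D³N_a) = (67.8×10³)(10.1⁴)/(8·77.0³·10) = 19.318 N/mm
k_C = Gd⁴/(8D³N_a) = (77.0×10³)(7.9⁴)/(8·98.0³·16) = 2.4895 N/mm
Parallel: k_eq = 19.318 + 34 + 2.4895 = 55.807 N/mm
F = k_eq·δ = 55.807·15 = 837.11 N

837 N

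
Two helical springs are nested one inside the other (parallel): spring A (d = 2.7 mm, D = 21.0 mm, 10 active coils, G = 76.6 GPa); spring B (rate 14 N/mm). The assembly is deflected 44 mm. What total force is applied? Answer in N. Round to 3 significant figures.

858 N

k_A = Gd⁴/(8D³N_a) = (76.6×10³)(2.7⁴)/(8·21.0³·10) = 5.4946 N/mm
Parallel: k_eq = 5.4946 + 14 = 19.495 N/mm
F = k_eq·δ = 19.495·44 = 857.76 N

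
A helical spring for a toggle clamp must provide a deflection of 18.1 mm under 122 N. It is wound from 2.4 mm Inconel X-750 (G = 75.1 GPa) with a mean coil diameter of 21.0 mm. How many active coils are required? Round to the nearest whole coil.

Required rate k = F/δ = 122/18.1 = 6.7403 N/mm
N_a = Gd⁴/(8D³k) = (75.1×10³ × 2.4⁴)/(8 × 21.0³ × 6.7403)
    = 2.49164e+06 / 499378 = 4.989 → 5 coils

5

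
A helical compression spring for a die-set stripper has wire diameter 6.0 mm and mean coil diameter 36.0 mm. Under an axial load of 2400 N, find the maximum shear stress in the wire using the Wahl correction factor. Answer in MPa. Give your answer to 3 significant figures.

Spring index C = D/d = 36.0/6.0 = 6.0000
K_W = (4C−1)/(4C−4) + 0.615/C = 23.000/20.000 + 0.1025 = 1.2525
τ₀ = 8FD/(πd³) = 8·2400·36.0/(π·6.0³) = 691200/678.58 = 1018.6 MPa
τ_max = K·τ₀ = 1.2525 × 1018.6 = 1275.8 MPa

1280 MPa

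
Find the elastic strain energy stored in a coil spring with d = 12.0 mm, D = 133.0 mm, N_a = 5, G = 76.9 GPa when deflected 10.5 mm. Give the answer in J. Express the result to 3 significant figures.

k = Gd⁴/(8D³N_a) = (76.9×10³)(12.0⁴)/(8·133.0³·5) = 16.945 N/mm
U = ½kδ² = 0.5 × 16.945 × 10.5² = 934.08 N·mm = 0.93408 J

0.934 J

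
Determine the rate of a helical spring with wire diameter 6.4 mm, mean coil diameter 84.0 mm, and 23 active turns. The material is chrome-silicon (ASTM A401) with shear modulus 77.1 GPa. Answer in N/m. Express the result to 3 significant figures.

k = Gd⁴/(8D³N_a) = (77.1×10³ × 6.4⁴) / (8 × 84.0³ × 23)
  = 1.29352e+08 / 1.09058e+08 = 1.1861 N/mm = 1186.1 N/m

1190 N/m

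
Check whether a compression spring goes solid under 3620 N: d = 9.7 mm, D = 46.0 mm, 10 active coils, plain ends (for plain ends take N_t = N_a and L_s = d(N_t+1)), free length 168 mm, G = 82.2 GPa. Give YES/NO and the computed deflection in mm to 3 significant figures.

k = Gd⁴/(8D³N_a) = (82.2×10³)(9.7⁴)/(8·46.0³·10) = 93.453 N/mm
N_t = 10; L_s = 9.7·11 = 106.7 mm; δ_solid = L₀ − L_s = 168 − 106.7 = 61.3 mm
δ = F/k = 3620/93.453 = 38.736 mm
δ < δ_solid → spring does not go solid

NO, δ = 38.7 mm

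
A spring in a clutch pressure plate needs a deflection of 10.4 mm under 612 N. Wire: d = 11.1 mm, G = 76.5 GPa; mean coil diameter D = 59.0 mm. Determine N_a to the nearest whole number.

Required rate k = F/δ = 612/10.4 = 58.846 N/mm
N_a = Gd⁴/(8D³k) = (76.5×10³ × 11.1⁴)/(8 × 59.0³ × 58.846)
    = 1.16132e+09 / 9.66861e+07 = 12.01 → 12 coils

12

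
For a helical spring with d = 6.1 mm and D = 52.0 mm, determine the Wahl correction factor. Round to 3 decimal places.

C = D/d = 52.0/6.1 = 8.5246
K_W = (4C−1)/(4C−4) + 0.615/C = 33.098/30.098 + 0.0721 = 1.1718

1.172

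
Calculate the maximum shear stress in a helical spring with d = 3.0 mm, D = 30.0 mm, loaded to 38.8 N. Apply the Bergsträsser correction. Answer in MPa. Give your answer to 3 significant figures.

Spring index C = D/d = 30.0/3.0 = 10.0000
K_B = (4C+2)/(4C−3) = 42.000/37.000 = 1.1351
τ₀ = 8FD/(πd³) = 8·38.8·30.0/(π·3.0³) = 9312/84.823 = 109.78 MPa
τ_max = K·τ₀ = 1.1351 × 109.78 = 124.62 MPa

125 MPa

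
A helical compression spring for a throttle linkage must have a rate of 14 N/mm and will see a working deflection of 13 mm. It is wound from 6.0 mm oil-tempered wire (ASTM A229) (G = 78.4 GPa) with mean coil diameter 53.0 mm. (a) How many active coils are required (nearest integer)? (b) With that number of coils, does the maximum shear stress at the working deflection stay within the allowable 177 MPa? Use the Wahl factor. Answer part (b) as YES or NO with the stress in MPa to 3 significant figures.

N_a = Gd⁴/(8D³k) = (78.4×10³)(6.0⁴)/(8·53.0³·14) = 6.094 → N_a = 6
Actual rate k = Gd⁴/(8D³·6) = 14.218 N/mm
Working load F = kδ = 14.218·13 = 184.84 N
C = 53.0/6.0 = 8.8333; K_W = (4C−1)/(4C−4)+0.615/C = 1.1654
τ_max = K_W·8FD/(πd³) = 1.1654·115.49 = 134.59 MPa
τ_max ≤ 177 MPa → acceptable

(a) 6 coils; (b) YES, τ_max = 135 MPa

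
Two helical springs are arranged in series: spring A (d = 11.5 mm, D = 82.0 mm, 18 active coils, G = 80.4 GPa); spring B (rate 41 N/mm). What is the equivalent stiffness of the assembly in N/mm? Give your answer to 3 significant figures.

k_A = Gd⁴/(8D³N_a) = (80.4×10³)(11.5⁴)/(8·82.0³·18) = 17.711 N/mm
Series: 1/k_eq = 1/17.711 + 1/41 = 0.080852; k_eq = 12.368 N/mm

12.4 N/mm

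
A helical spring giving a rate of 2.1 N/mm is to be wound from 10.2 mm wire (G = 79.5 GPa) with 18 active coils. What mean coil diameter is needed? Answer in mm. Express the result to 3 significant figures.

142 mm

D = (Gd⁴/(8N_a·k))^(1/3) = (79.5×10³·10.2⁴/(8·18·2.1))^(1/3)
  = (2.84568e+06)^(1/3) = 141.7083 mm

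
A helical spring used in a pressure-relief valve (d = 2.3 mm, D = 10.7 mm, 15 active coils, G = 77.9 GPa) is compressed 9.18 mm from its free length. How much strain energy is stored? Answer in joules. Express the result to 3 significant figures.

0.625 J

k = Gd⁴/(8D³N_a) = (77.9×10³)(2.3⁴)/(8·10.7³·15) = 14.829 N/mm
U = ½kδ² = 0.5 × 14.829 × 9.18² = 624.84 N·mm = 0.62484 J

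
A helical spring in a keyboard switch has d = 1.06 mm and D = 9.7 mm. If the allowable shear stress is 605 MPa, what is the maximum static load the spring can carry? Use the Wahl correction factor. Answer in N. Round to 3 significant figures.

C = D/d = 9.7/1.06 = 9.1509
K_W = (4C−1)/(4C−4) + 0.615/C = 35.604/32.604 + 0.0672 = 1.1592
τ_max = K·8FD/(πd³) → F_max = τ_allow·πd³/(8DK)
F_max = 605·π·1.06³/(8·9.7·1.1592) = 2263.7/89.955 = 25.165 N

25.2 N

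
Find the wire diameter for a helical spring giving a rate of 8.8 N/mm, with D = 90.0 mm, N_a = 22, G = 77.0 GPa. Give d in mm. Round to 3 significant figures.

11.0 mm

d = (8D³N_a·k / G)^(1/4) = (8·90.0³·22·8.8 / (77.0×10³))^0.25
  = (14663)^0.25 = 11.0042 mm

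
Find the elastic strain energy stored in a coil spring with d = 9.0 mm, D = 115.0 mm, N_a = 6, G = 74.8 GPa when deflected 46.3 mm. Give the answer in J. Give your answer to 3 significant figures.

7.21 J

k = Gd⁴/(8D³N_a) = (74.8×10³)(9.0⁴)/(8·115.0³·6) = 6.7226 N/mm
U = ½kδ² = 0.5 × 6.7226 × 46.3² = 7205.6 N·mm = 7.2056 J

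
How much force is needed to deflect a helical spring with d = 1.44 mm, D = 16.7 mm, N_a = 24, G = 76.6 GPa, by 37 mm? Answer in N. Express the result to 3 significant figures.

13.6 N

k = Gd⁴/(8D³N_a) = (76.6×10³)(1.44⁴)/(8·16.7³·24) = 0.36832 N/mm
F = k·δ = 0.36832 × 37 = 13.628 N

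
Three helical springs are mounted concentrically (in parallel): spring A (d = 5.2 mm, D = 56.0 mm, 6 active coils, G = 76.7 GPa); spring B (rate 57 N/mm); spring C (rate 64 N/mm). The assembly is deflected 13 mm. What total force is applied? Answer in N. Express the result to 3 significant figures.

k_A = Gd⁴/(8D³N_a) = (76.7×10³)(5.2⁴)/(8·56.0³·6) = 6.6528 N/mm
Parallel: k_eq = 6.6528 + 57 + 64 = 127.65 N/mm
F = k_eq·δ = 127.65·13 = 1659.5 N

1660 N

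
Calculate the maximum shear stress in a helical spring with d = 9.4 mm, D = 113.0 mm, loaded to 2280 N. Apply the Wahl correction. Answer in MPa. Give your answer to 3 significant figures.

Spring index C = D/d = 113.0/9.4 = 12.0213
K_W = (4C−1)/(4C−4) + 0.615/C = 47.085/44.085 + 0.0512 = 1.1192
τ₀ = 8FD/(πd³) = 8·2280·113.0/(π·9.4³) = 2.06112e+06/2609.4 = 789.9 MPa
τ_max = K·τ₀ = 1.1192 × 789.9 = 884.06 MPa

884 MPa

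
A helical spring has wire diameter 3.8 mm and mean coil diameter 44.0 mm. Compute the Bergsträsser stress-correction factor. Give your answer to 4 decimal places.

C = D/d = 44.0/3.8 = 11.5789
K_B = (4C+2)/(4C−3) = 48.316/43.316 = 1.1154

1.1154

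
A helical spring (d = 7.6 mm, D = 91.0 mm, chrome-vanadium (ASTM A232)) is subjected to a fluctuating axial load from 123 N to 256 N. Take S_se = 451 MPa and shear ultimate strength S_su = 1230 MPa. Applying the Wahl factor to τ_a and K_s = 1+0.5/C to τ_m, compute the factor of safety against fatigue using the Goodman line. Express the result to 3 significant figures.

C = D/d = 91.0/7.6 = 11.9737; K_W = (4C−1)/(4C−4)+0.615/C = 1.1197; K_s = 1+0.5/C = 1.0418
F_a = (F_max−F_min)/2 = 66.5 N; F_m = (F_max+F_min)/2 = 189.5 N
τ_a = K_W·8F_aD/(πd³) = 1.1197 × 35.104 = 39.307 MPa
τ_m = K_s·8F_mD/(πd³) = 1.0418 × 100.03 = 104.21 MPa
Goodman: 1/n_f = τ_a/S_se + τ_m/S_su = 39.307/451 + 104.21/1230 = 0.08715 + 0.08473 = 0.17188
n_f = 1/0.17188 = 5.818

5.82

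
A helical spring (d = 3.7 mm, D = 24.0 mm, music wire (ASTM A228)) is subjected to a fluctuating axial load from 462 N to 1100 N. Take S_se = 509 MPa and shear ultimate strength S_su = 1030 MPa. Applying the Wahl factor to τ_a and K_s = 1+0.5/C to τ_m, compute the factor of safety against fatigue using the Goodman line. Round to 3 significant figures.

C = D/d = 24.0/3.7 = 6.4865; K_W = (4C−1)/(4C−4)+0.615/C = 1.2315; K_s = 1+0.5/C = 1.0771
F_a = (F_max−F_min)/2 = 319 N; F_m = (F_max+F_min)/2 = 781 N
τ_a = K_W·8F_aD/(πd³) = 1.2315 × 384.89 = 474 MPa
τ_m = K_s·8F_mD/(πd³) = 1.0771 × 942.32 = 1015 MPa
Goodman: 1/n_f = τ_a/S_se + τ_m/S_su = 474/509 + 1015/1030 = 0.93123 + 0.98539 = 1.9166
n_f = 1/1.9166 = 0.5218

0.522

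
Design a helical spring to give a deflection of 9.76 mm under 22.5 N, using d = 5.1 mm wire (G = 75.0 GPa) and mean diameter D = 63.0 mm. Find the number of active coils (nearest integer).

11

Required rate k = F/δ = 22.5/9.76 = 2.3053 N/mm
N_a = Gd⁴/(8D³k) = (75.0×10³ × 5.1⁴)/(8 × 63.0³ × 2.3053)
    = 5.0739e+07 / 4.61152e+06 = 11 → 11 coils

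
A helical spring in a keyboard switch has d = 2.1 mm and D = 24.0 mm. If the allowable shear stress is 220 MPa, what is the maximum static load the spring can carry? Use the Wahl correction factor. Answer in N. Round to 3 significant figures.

29.6 N

C = D/d = 24.0/2.1 = 11.4286
K_W = (4C−1)/(4C−4) + 0.615/C = 44.714/41.714 + 0.0538 = 1.1257
τ_max = K·8FD/(πd³) → F_max = τ_allow·πd³/(8DK)
F_max = 220·π·2.1³/(8·24.0·1.1257) = 6400.7/216.14 = 29.614 N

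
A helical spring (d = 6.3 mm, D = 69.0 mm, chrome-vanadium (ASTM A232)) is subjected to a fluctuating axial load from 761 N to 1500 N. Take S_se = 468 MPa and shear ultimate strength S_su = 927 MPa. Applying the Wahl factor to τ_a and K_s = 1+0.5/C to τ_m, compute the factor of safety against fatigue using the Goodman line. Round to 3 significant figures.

C = D/d = 69.0/6.3 = 10.9524; K_W = (4C−1)/(4C−4)+0.615/C = 1.1315; K_s = 1+0.5/C = 1.0457
F_a = (F_max−F_min)/2 = 369.5 N; F_m = (F_max+F_min)/2 = 1130.5 N
τ_a = K_W·8F_aD/(πd³) = 1.1315 × 259.65 = 293.79 MPa
τ_m = K_s·8F_mD/(πd³) = 1.0457 × 794.4 = 830.66 MPa
Goodman: 1/n_f = τ_a/S_se + τ_m/S_su = 293.79/468 + 830.66/927 = 0.62776 + 0.89608 = 1.5238
n_f = 1/1.5238 = 0.6562

0.656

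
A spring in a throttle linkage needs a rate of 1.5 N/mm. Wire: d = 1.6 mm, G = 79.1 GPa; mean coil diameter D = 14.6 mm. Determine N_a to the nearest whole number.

14

N_a = Gd⁴/(8D³k) = (79.1×10³ × 1.6⁴)/(8 × 14.6³ × 1.5)
    = 518390 / 37345.6 = 13.88 → 14 coils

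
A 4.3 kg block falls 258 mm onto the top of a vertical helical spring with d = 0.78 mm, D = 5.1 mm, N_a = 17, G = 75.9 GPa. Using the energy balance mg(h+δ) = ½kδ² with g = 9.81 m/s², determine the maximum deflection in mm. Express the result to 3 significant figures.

148 mm

k = Gd⁴/(8D³N_a) = (75.9×10³)(0.78⁴)/(8·5.1³·17) = 1.5573 N/mm
W = mg = 4.3 × 9.81 = 42.183 N
½kδ² − Wδ − Wh = 0 → δ = (W + √(W² + 2kWh))/k
δ = (42.183 + √(1779.4 + 33896.7))/1.5573 = (42.183 + 188.88)/1.5573 = 148.38 mm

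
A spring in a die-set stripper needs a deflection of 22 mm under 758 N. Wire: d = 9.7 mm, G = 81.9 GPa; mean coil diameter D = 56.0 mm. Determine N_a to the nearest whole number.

15

Required rate k = F/δ = 758/22 = 34.455 N/mm
N_a = Gd⁴/(8D³k) = (81.9×10³ × 9.7⁴)/(8 × 56.0³ × 34.455)
    = 7.25055e+08 / 4.84062e+07 = 14.98 → 15 coils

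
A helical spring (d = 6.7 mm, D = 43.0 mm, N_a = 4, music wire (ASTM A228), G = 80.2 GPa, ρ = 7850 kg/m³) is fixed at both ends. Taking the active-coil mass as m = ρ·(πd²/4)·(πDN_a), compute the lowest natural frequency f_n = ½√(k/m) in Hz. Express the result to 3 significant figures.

326 Hz

k = Gd⁴/(8D³N_a) = (80.2×10³)(6.7⁴)/(8·43.0³·4) = 63.521 N/mm = 63521 N/m
Wire length L = πDN_a = π·43.0·4 = 540.35 mm
m = ρ·(πd²/4)·L = 7850 × 35.257×10⁻⁶ m² × 0.54035 m = 0.14955 kg
f_n = ½√(k/m) = 0.5·√(63521/0.14955) = 0.5·√(4.2475e+05) = 325.86 Hz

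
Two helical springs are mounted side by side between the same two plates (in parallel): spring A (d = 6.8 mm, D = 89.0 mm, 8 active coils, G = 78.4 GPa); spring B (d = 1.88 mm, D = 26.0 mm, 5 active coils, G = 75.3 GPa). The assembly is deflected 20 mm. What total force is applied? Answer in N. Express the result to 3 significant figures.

k_A = Gd⁴/(8D³N_a) = (78.4×10³)(6.8⁴)/(8·89.0³·8) = 3.7154 N/mm
k_B = Gd⁴/(8D³N_a) = (75.3×10³)(1.88⁴)/(8·26.0³·5) = 1.338 N/mm
Parallel: k_eq = 3.7154 + 1.338 = 5.0533 N/mm
F = k_eq·δ = 5.0533·20 = 101.07 N

101 N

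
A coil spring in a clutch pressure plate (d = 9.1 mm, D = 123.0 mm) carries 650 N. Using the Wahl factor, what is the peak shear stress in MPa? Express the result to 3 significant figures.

299 MPa

Spring index C = D/d = 123.0/9.1 = 13.5165
K_W = (4C−1)/(4C−4) + 0.615/C = 53.066/50.066 + 0.0455 = 1.1054
τ₀ = 8FD/(πd³) = 8·650·123.0/(π·9.1³) = 639600/2367.4 = 270.17 MPa
τ_max = K·τ₀ = 1.1054 × 270.17 = 298.65 MPa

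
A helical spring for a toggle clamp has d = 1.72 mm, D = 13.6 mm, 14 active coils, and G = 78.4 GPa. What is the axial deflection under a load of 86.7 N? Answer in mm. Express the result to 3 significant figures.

35.6 mm

k = Gd⁴/(8D³N_a) = (78.4×10³)(1.72⁴)/(8·13.6³·14) = 2.4355 N/mm
δ = F/k = 86.7 / 2.4355 = 35.598 mm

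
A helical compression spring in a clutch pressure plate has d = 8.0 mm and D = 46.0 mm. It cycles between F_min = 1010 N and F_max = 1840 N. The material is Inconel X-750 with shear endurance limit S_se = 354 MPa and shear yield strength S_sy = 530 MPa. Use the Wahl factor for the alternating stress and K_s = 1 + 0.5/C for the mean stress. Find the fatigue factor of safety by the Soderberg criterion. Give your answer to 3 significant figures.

0.992

C = D/d = 46.0/8.0 = 5.7500; K_W = (4C−1)/(4C−4)+0.615/C = 1.2649; K_s = 1+0.5/C = 1.0870
F_a = (F_max−F_min)/2 = 415 N; F_m = (F_max+F_min)/2 = 1425 N
τ_a = K_W·8F_aD/(πd³) = 1.2649 × 94.946 = 120.09 MPa
τ_m = K_s·8F_mD/(πd³) = 1.0870 × 326.02 = 354.37 MPa
Soderberg: 1/n_f = τ_a/S_se + τ_m/S_sy = 120.09/354 + 354.37/530 = 0.33924 + 0.66862 = 1.0079
n_f = 1/1.0079 = 0.9922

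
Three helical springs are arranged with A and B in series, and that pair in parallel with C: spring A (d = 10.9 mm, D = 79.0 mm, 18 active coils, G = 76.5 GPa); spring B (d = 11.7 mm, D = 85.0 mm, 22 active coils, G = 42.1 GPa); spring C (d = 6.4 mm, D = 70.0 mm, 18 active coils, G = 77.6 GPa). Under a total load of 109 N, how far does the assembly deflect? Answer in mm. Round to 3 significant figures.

14.4 mm

k_A = Gd⁴/(8D³N_a) = (76.5×10³)(10.9⁴)/(8·79.0³·18) = 15.21 N/mm
k_B = Gd⁴/(8D³N_a) = (42.1×10³)(11.7⁴)/(8·85.0³·22) = 7.2989 N/mm
k_C = Gd⁴/(8D³N_a) = (77.6×10³)(6.4⁴)/(8·70.0³·18) = 2.6359 N/mm
Springs A,B series: k_AB = 1/(1/15.21+1/7.2989) = 4.9321 N/mm; parallel with C: k_eq = 4.9321+2.6359 = 7.568 N/mm
δ = F/k_eq = 109/7.568 = 14.403 mm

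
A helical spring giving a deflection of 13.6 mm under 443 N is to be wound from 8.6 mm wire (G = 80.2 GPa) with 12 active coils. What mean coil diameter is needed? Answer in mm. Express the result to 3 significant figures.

Required rate k = F/δ = 443/13.6 = 32.574 N/mm
D = (Gd⁴/(8N_a·k))^(1/3) = (80.2×10³·8.6⁴/(8·12·32.574))^(1/3)
  = (140292)^(1/3) = 51.9610 mm

52.0 mm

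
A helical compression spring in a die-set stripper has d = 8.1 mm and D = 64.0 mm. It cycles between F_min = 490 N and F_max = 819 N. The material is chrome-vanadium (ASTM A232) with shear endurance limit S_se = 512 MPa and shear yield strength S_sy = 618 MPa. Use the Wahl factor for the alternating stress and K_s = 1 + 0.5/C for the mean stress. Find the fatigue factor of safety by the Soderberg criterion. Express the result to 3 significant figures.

C = D/d = 64.0/8.1 = 7.9012; K_W = (4C−1)/(4C−4)+0.615/C = 1.1865; K_s = 1+0.5/C = 1.0633
F_a = (F_max−F_min)/2 = 164.5 N; F_m = (F_max+F_min)/2 = 654.5 N
τ_a = K_W·8F_aD/(πd³) = 1.1865 × 50.446 = 59.855 MPa
τ_m = K_s·8F_mD/(πd³) = 1.0633 × 200.71 = 213.41 MPa
Soderberg: 1/n_f = τ_a/S_se + τ_m/S_sy = 59.855/512 + 213.41/618 = 0.11691 + 0.34533 = 0.46224
n_f = 1/0.46224 = 2.163

2.16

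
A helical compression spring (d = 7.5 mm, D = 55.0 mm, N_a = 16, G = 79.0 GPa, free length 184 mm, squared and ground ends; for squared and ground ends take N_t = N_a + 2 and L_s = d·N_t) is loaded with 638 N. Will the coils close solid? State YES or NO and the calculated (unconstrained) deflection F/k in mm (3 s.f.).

k = Gd⁴/(8D³N_a) = (79.0×10³)(7.5⁴)/(8·55.0³·16) = 11.737 N/mm
N_t = 18; L_s = 7.5·18 = 135 mm; δ_solid = L₀ − L_s = 184 − 135 = 49 mm
δ = F/k = 638/11.737 = 54.356 mm
δ ≥ δ_solid → spring goes solid

YES, δ = 54.4 mm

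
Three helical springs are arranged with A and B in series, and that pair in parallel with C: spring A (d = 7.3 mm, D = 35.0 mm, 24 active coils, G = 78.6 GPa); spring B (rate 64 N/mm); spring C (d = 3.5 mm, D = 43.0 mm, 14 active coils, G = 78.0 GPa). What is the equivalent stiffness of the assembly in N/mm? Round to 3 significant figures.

20.4 N/mm

k_A = Gd⁴/(8D³N_a) = (78.6×10³)(7.3⁴)/(8·35.0³·24) = 27.115 N/mm
k_C = Gd⁴/(8D³N_a) = (78.0×10³)(3.5⁴)/(8·43.0³·14) = 1.3144 N/mm
Springs A,B series: k_AB = 1/(1/27.115+1/64) = 19.046 N/mm; parallel with C: k_eq = 19.046+1.3144 = 20.36 N/mm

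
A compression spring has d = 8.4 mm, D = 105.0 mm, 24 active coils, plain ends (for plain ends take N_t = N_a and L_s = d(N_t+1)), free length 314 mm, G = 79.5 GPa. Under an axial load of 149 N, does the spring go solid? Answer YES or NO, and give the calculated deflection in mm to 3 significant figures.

NO, δ = 83.7 mm

k = Gd⁴/(8D³N_a) = (79.5×10³)(8.4⁴)/(8·105.0³·24) = 1.7808 N/mm
N_t = 24; L_s = 8.4·25 = 210 mm; δ_solid = L₀ − L_s = 314 − 210 = 104 mm
δ = F/k = 149/1.7808 = 83.67 mm
δ < δ_solid → spring does not go solid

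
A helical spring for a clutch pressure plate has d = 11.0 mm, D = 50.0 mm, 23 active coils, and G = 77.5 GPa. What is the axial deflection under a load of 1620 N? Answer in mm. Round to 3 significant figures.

32.8 mm

k = Gd⁴/(8D³N_a) = (77.5×10³)(11.0⁴)/(8·50.0³·23) = 49.334 N/mm
δ = F/k = 1620 / 49.334 = 32.838 mm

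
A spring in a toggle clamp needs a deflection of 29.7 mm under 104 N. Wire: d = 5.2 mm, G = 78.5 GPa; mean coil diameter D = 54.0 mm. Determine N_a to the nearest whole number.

13

Required rate k = F/δ = 104/29.7 = 3.5017 N/mm
N_a = Gd⁴/(8D³k) = (78.5×10³ × 5.2⁴)/(8 × 54.0³ × 3.5017)
    = 5.73962e+07 / 4.41111e+06 = 13.01 → 13 coils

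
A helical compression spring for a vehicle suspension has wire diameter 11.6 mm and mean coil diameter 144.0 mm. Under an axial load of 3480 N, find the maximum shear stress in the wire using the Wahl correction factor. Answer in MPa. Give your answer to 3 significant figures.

Spring index C = D/d = 144.0/11.6 = 12.4138
K_W = (4C−1)/(4C−4) + 0.615/C = 48.655/45.655 + 0.0495 = 1.1153
τ₀ = 8FD/(πd³) = 8·3480·144.0/(π·11.6³) = 4.00896e+06/4903.7 = 817.54 MPa
τ_max = K·τ₀ = 1.1153 × 817.54 = 911.76 MPa

912 MPa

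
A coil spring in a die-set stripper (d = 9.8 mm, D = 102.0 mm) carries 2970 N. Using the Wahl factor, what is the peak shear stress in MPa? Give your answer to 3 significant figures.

933 MPa

Spring index C = D/d = 102.0/9.8 = 10.4082
K_W = (4C−1)/(4C−4) + 0.615/C = 40.633/37.633 + 0.0591 = 1.1388
τ₀ = 8FD/(πd³) = 8·2970·102.0/(π·9.8³) = 2.42352e+06/2956.8 = 819.63 MPa
τ_max = K·τ₀ = 1.1388 × 819.63 = 933.4 MPa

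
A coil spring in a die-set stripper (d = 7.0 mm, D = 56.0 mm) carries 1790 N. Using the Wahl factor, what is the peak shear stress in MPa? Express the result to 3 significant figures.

881 MPa

Spring index C = D/d = 56.0/7.0 = 8.0000
K_W = (4C−1)/(4C−4) + 0.615/C = 31.000/28.000 + 0.0769 = 1.1840
τ₀ = 8FD/(πd³) = 8·1790·56.0/(π·7.0³) = 801920/1077.6 = 744.2 MPa
τ_max = K·τ₀ = 1.1840 × 744.2 = 881.14 MPa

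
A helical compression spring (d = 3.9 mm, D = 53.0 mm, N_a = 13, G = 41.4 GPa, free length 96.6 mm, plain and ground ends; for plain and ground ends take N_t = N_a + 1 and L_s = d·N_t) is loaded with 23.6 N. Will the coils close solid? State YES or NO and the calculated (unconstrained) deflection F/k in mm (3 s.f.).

k = Gd⁴/(8D³N_a) = (41.4×10³)(3.9⁴)/(8·53.0³·13) = 0.61858 N/mm
N_t = 14; L_s = 3.9·14 = 54.6 mm; δ_solid = L₀ − L_s = 96.6 − 54.6 = 42 mm
δ = F/k = 23.6/0.61858 = 38.152 mm
δ < δ_solid → spring does not go solid

NO, δ = 38.2 mm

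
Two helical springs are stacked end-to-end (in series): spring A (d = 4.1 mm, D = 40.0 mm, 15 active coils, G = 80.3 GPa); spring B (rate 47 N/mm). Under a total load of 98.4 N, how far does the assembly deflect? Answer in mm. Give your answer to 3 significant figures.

k_A = Gd⁴/(8D³N_a) = (80.3×10³)(4.1⁴)/(8·40.0³·15) = 2.9545 N/mm
Series: 1/k_eq = 1/2.9545 + 1/47 = 0.35974; k_eq = 2.7798 N/mm
δ = F/k_eq = 98.4/2.7798 = 35.398 mm

35.4 mm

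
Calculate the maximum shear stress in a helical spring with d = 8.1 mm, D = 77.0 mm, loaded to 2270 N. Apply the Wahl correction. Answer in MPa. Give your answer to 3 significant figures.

966 MPa

Spring index C = D/d = 77.0/8.1 = 9.5062
K_W = (4C−1)/(4C−4) + 0.615/C = 37.025/34.025 + 0.0647 = 1.1529
τ₀ = 8FD/(πd³) = 8·2270·77.0/(π·8.1³) = 1.39832e+06/1669.6 = 837.53 MPa
τ_max = K·τ₀ = 1.1529 × 837.53 = 965.56 MPa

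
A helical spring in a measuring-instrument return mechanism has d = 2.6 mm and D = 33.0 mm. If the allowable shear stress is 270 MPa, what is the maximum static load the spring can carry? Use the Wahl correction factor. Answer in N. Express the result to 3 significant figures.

C = D/d = 33.0/2.6 = 12.6923
K_W = (4C−1)/(4C−4) + 0.615/C = 49.769/46.769 + 0.0485 = 1.1126
τ_max = K·8FD/(πd³) → F_max = τ_allow·πd³/(8DK)
F_max = 270·π·2.6³/(8·33.0·1.1126) = 14908/293.73 = 50.756 N

50.8 N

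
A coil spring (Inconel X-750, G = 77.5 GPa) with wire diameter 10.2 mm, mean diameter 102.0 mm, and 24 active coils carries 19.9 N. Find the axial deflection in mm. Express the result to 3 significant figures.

4.83 mm

k = Gd⁴/(8D³N_a) = (77.5×10³)(10.2⁴)/(8·102.0³·24) = 4.1172 N/mm
δ = F/k = 19.9 / 4.1172 = 4.8334 mm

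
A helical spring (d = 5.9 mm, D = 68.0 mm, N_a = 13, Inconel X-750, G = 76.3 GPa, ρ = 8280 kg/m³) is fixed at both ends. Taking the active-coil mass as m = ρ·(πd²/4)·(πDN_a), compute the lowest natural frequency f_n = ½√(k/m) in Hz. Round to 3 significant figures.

33.5 Hz

k = Gd⁴/(8D³N_a) = (76.3×10³)(5.9⁴)/(8·68.0³·13) = 2.8273 N/mm = 2827.3 N/m
Wire length L = πDN_a = π·68.0·13 = 2777.2 mm
m = ρ·(πd²/4)·L = 8280 × 27.34×10⁻⁶ m² × 2.7772 m = 0.62868 kg
f_n = ½√(k/m) = 0.5·√(2827.3/0.62868) = 0.5·√(4497.2) = 33.531 Hz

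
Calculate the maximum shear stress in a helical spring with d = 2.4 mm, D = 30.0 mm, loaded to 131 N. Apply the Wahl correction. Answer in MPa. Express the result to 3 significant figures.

807 MPa

Spring index C = D/d = 30.0/2.4 = 12.5000
K_W = (4C−1)/(4C−4) + 0.615/C = 49.000/46.000 + 0.0492 = 1.1144
τ₀ = 8FD/(πd³) = 8·131·30.0/(π·2.4³) = 31440/43.429 = 723.93 MPa
τ_max = K·τ₀ = 1.1144 × 723.93 = 806.76 MPa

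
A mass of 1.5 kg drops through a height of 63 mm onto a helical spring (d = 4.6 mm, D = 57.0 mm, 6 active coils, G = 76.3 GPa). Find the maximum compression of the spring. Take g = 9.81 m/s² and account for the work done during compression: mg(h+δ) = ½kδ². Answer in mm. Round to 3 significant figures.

k = Gd⁴/(8D³N_a) = (76.3×10³)(4.6⁴)/(8·57.0³·6) = 3.8432 N/mm
W = mg = 1.5 × 9.81 = 14.715 N
½kδ² − Wδ − Wh = 0 → δ = (W + √(W² + 2kWh))/k
δ = (14.715 + √(216.53 + 7125.59))/3.8432 = (14.715 + 85.686)/3.8432 = 26.125 mm

26.1 mm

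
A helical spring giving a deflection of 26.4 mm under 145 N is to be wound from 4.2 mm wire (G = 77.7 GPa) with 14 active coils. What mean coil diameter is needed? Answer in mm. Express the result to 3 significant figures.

Required rate k = F/δ = 145/26.4 = 5.4924 N/mm
D = (Gd⁴/(8N_a·k))^(1/3) = (77.7×10³·4.2⁴/(8·14·5.4924))^(1/3)
  = (39303.9)^(1/3) = 34.0000 mm

34.0 mm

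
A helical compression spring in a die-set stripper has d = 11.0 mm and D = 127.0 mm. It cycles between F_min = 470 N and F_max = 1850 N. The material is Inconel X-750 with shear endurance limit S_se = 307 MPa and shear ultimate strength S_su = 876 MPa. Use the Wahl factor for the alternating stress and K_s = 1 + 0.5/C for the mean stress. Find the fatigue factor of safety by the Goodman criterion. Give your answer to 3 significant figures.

1.05

C = D/d = 127.0/11.0 = 11.5455; K_W = (4C−1)/(4C−4)+0.615/C = 1.1244; K_s = 1+0.5/C = 1.0433
F_a = (F_max−F_min)/2 = 690 N; F_m = (F_max+F_min)/2 = 1160 N
τ_a = K_W·8F_aD/(πd³) = 1.1244 × 167.65 = 188.51 MPa
τ_m = K_s·8F_mD/(πd³) = 1.0433 × 281.85 = 294.06 MPa
Goodman: 1/n_f = τ_a/S_se + τ_m/S_su = 188.51/307 + 294.06/876 = 0.61403 + 0.33568 = 0.94972
n_f = 1/0.94972 = 1.053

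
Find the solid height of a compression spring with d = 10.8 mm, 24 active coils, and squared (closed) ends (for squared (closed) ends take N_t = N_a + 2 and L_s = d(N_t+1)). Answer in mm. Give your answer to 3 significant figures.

292 mm

squared (closed) ends: N_t = N_a + 2 = 24 + 2 = 26
L_s = d·(N_t+1) = 10.8 × 27 = 291.6 mm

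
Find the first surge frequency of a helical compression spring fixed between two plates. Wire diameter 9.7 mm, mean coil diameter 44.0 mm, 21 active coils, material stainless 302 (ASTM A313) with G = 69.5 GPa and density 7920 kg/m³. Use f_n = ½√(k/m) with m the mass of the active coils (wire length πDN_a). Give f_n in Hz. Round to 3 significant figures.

k = Gd⁴/(8D³N_a) = (69.5×10³)(9.7⁴)/(8·44.0³·21) = 42.994 N/mm = 42994 N/m
Wire length L = πDN_a = π·44.0·21 = 2902.8 mm
m = ρ·(πd²/4)·L = 7920 × 73.898×10⁻⁶ m² × 2.9028 m = 1.6989 kg
f_n = ½√(k/m) = 0.5·√(42994/1.6989) = 0.5·√(25306) = 79.539 Hz

79.5 Hz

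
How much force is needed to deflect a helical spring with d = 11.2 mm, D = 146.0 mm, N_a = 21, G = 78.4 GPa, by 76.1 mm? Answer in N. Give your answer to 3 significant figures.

180 N

k = Gd⁴/(8D³N_a) = (78.4×10³)(11.2⁴)/(8·146.0³·21) = 2.3595 N/mm
F = k·δ = 2.3595 × 76.1 = 179.56 N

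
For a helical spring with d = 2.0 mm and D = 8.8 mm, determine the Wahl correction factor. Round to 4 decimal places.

C = D/d = 8.8/2.0 = 4.4000
K_W = (4C−1)/(4C−4) + 0.615/C = 16.600/13.600 + 0.1398 = 1.3604

1.3604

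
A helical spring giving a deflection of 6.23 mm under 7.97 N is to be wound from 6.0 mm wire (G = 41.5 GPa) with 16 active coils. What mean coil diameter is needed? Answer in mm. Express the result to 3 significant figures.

Required rate k = F/δ = 7.97/6.23 = 1.2793 N/mm
D = (Gd⁴/(8N_a·k))^(1/3) = (41.5×10³·6.0⁴/(8·16·1.2793))^(1/3)
  = (328453)^(1/3) = 68.9961 mm

69.0 mm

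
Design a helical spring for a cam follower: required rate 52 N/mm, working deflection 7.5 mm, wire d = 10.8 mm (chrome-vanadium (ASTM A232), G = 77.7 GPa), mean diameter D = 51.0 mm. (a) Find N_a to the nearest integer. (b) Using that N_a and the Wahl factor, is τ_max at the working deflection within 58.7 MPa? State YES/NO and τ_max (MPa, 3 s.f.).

(a) 19 coils; (b) YES, τ_max = 54.0 MPa

N_a = Gd⁴/(8D³k) = (77.7×10³)(10.8⁴)/(8·51.0³·52) = 19.16 → N_a = 19
Actual rate k = Gd⁴/(8D³·19) = 52.428 N/mm
Working load F = kδ = 52.428·7.5 = 393.21 N
C = 51.0/10.8 = 4.7222; K_W = (4C−1)/(4C−4)+0.615/C = 1.3317
τ_max = K_W·8FD/(πd³) = 1.3317·40.538 = 53.986 MPa
τ_max ≤ 58.7 MPa → acceptable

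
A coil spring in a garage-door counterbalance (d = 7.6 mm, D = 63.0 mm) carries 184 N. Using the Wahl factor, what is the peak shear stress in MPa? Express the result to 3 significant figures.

79.2 MPa

Spring index C = D/d = 63.0/7.6 = 8.2895
K_W = (4C−1)/(4C−4) + 0.615/C = 32.158/29.158 + 0.0742 = 1.1771
τ₀ = 8FD/(πd³) = 8·184·63.0/(π·7.6³) = 92736/1379.1 = 67.245 MPa
τ_max = K·τ₀ = 1.1771 × 67.245 = 79.152 MPa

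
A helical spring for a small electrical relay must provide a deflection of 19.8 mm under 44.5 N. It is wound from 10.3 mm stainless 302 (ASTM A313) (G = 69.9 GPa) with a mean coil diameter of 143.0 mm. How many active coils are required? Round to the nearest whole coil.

15

Required rate k = F/δ = 44.5/19.8 = 2.2475 N/mm
N_a = Gd⁴/(8D³k) = (69.9×10³ × 10.3⁴)/(8 × 143.0³ × 2.2475)
    = 7.86731e+08 / 5.25767e+07 = 14.96 → 15 coils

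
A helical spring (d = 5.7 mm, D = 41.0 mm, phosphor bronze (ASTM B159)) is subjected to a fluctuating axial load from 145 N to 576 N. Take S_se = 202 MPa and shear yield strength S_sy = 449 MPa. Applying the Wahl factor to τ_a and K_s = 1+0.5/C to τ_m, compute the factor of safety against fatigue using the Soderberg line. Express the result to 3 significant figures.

C = D/d = 41.0/5.7 = 7.1930; K_W = (4C−1)/(4C−4)+0.615/C = 1.2066; K_s = 1+0.5/C = 1.0695
F_a = (F_max−F_min)/2 = 215.5 N; F_m = (F_max+F_min)/2 = 360.5 N
τ_a = K_W·8F_aD/(πd³) = 1.2066 × 121.49 = 146.59 MPa
τ_m = K_s·8F_mD/(πd³) = 1.0695 × 203.24 = 217.37 MPa
Soderberg: 1/n_f = τ_a/S_se + τ_m/S_sy = 146.59/202 + 217.37/449 = 0.72571 + 0.48411 = 1.2098
n_f = 1/1.2098 = 0.8266

0.827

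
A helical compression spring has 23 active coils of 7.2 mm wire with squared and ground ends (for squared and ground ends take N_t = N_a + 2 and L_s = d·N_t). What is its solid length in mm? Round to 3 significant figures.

180 mm

squared and ground ends: N_t = N_a + 2 = 23 + 2 = 25
L_s = d·N_t = 7.2 × 25 = 180 mm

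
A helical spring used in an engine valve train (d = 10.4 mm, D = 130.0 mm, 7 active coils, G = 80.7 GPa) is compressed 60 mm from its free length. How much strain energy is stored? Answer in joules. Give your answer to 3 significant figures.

13.8 J

k = Gd⁴/(8D³N_a) = (80.7×10³)(10.4⁴)/(8·130.0³·7) = 7.6734 N/mm
U = ½kδ² = 0.5 × 7.6734 × 60² = 13812 N·mm = 13.812 J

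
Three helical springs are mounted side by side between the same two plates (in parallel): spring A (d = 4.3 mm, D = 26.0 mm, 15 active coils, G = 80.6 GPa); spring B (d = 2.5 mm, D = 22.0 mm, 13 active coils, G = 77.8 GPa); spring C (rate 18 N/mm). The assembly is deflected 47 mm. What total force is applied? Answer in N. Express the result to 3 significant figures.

1590 N

k_A = Gd⁴/(8D³N_a) = (80.6×10³)(4.3⁴)/(8·26.0³·15) = 13.065 N/mm
k_B = Gd⁴/(8D³N_a) = (77.8×10³)(2.5⁴)/(8·22.0³·13) = 2.7443 N/mm
Parallel: k_eq = 13.065 + 2.7443 + 18 = 33.809 N/mm
F = k_eq·δ = 33.809·47 = 1589 N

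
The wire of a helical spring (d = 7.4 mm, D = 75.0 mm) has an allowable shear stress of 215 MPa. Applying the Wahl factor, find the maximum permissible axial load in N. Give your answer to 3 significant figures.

399 N

C = D/d = 75.0/7.4 = 10.1351
K_W = (4C−1)/(4C−4) + 0.615/C = 39.541/36.541 + 0.0607 = 1.1428
τ_max = K·8FD/(πd³) → F_max = τ_allow·πd³/(8DK)
F_max = 215·π·7.4³/(8·75.0·1.1428) = 2.7371e+05/685.67 = 399.18 N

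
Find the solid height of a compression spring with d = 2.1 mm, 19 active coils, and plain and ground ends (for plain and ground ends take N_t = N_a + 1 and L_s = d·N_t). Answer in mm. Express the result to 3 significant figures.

plain and ground ends: N_t = N_a + 1 = 19 + 1 = 20
L_s = d·N_t = 2.1 × 20 = 42 mm

42.0 mm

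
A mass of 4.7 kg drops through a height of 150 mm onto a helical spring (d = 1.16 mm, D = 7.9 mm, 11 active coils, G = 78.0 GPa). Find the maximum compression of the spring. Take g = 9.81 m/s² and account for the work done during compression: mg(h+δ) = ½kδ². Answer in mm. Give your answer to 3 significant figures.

k = Gd⁴/(8D³N_a) = (78.0×10³)(1.16⁴)/(8·7.9³·11) = 3.2551 N/mm
W = mg = 4.7 × 9.81 = 46.107 N
½kδ² − Wδ − Wh = 0 → δ = (W + √(W² + 2kWh))/k
δ = (46.107 + √(2125.9 + 45024.7))/3.2551 = (46.107 + 217.14)/3.2551 = 80.873 mm

80.9 mm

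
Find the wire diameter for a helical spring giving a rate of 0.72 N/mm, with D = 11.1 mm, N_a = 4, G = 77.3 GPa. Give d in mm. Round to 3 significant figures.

0.799 mm

d = (8D³N_a·k / G)^(1/4) = (8·11.1³·4·0.72 / (77.3×10³))^0.25
  = (0.40764)^0.25 = 0.7990 mm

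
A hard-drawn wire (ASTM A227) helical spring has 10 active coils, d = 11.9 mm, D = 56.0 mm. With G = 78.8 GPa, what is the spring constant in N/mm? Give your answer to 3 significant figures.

k = Gd⁴/(8D³N_a) = (78.8×10³ × 11.9⁴) / (8 × 56.0³ × 10)
  = 1.58021e+09 / 1.40493e+07 = 112.48 N/mm

112 N/mm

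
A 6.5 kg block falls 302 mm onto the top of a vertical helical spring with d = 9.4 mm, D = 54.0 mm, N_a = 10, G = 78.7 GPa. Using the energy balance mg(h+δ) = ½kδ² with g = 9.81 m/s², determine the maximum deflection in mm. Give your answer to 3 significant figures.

29.4 mm

k = Gd⁴/(8D³N_a) = (78.7×10³)(9.4⁴)/(8·54.0³·10) = 48.777 N/mm
W = mg = 6.5 × 9.81 = 63.765 N
½kδ² − Wδ − Wh = 0 → δ = (W + √(W² + 2kWh))/k
δ = (63.765 + √(4066 + 1.8786e+06))/48.777 = (63.765 + 1372.1)/48.777 = 29.437 mm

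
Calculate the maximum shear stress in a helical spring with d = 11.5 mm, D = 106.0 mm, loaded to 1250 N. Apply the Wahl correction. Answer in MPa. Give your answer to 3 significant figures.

Spring index C = D/d = 106.0/11.5 = 9.2174
K_W = (4C−1)/(4C−4) + 0.615/C = 35.870/32.870 + 0.0667 = 1.1580
τ₀ = 8FD/(πd³) = 8·1250·106.0/(π·11.5³) = 1.06e+06/4778 = 221.85 MPa
τ_max = K·τ₀ = 1.1580 × 221.85 = 256.9 MPa

257 MPa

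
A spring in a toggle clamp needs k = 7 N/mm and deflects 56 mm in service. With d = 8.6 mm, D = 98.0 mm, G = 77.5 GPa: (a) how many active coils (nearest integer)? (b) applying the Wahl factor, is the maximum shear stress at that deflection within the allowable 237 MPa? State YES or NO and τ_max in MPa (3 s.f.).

N_a = Gd⁴/(8D³k) = (77.5×10³)(8.6⁴)/(8·98.0³·7) = 8.043 → N_a = 8
Actual rate k = Gd⁴/(8D³·8) = 7.0378 N/mm
Working load F = kδ = 7.0378·56 = 394.12 N
C = 98.0/8.6 = 11.3953; K_W = (4C−1)/(4C−4)+0.615/C = 1.1261
τ_max = K_W·8FD/(πd³) = 1.1261·154.63 = 174.13 MPa
τ_max ≤ 237 MPa → acceptable

(a) 8 coils; (b) YES, τ_max = 174 MPa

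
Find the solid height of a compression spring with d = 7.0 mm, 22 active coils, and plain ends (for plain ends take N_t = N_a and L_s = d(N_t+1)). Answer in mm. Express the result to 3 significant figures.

plain ends: N_t = N_a = 22
L_s = d·(N_t+1) = 7.0 × 23 = 161 mm

161 mm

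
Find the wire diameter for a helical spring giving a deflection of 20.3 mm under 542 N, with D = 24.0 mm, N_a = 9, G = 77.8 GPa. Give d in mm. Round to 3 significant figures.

Required rate k = F/δ = 542/20.3 = 26.7 N/mm
d = (8D³N_a·k / G)^(1/4) = (8·24.0³·9·26.7 / (77.8×10³))^0.25
  = (341.58)^0.25 = 4.2990 mm

4.30 mm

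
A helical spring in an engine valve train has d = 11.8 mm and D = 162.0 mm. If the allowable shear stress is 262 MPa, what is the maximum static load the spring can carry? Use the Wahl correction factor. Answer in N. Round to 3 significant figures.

C = D/d = 162.0/11.8 = 13.7288
K_W = (4C−1)/(4C−4) + 0.615/C = 53.915/50.915 + 0.0448 = 1.1037
τ_max = K·8FD/(πd³) → F_max = τ_allow·πd³/(8DK)
F_max = 262·π·11.8³/(8·162.0·1.1037) = 1.3524e+06/1430.4 = 945.44 N

945 N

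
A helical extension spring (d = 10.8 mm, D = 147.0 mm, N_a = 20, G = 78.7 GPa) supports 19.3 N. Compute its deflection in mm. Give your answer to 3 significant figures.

k = Gd⁴/(8D³N_a) = (78.7×10³)(10.8⁴)/(8·147.0³·20) = 2.1067 N/mm
δ = F/k = 19.3 / 2.1067 = 9.1614 mm

9.16 mm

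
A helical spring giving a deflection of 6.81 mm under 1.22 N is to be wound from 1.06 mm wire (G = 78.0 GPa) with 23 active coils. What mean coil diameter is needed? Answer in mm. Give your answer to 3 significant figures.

14.4 mm

Required rate k = F/δ = 1.22/6.81 = 0.17915 N/mm
D = (Gd⁴/(8N_a·k))^(1/3) = (78.0×10³·1.06⁴/(8·23·0.17915))^(1/3)
  = (2987.36)^(1/3) = 14.4022 mm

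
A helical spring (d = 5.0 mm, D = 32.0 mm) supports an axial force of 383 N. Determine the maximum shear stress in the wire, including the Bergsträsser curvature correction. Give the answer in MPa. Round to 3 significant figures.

Spring index C = D/d = 32.0/5.0 = 6.4000
K_B = (4C+2)/(4C−3) = 27.600/22.600 = 1.2212
τ₀ = 8FD/(πd³) = 8·383·32.0/(π·5.0³) = 98048/392.7 = 249.68 MPa
τ_max = K·τ₀ = 1.2212 × 249.68 = 304.92 MPa

305 MPa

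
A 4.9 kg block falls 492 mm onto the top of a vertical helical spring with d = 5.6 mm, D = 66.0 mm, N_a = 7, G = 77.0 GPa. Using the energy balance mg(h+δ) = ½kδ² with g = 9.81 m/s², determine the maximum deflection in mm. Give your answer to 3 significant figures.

111 mm

k = Gd⁴/(8D³N_a) = (77.0×10³)(5.6⁴)/(8·66.0³·7) = 4.7035 N/mm
W = mg = 4.9 × 9.81 = 48.069 N
½kδ² − Wδ − Wh = 0 → δ = (W + √(W² + 2kWh))/k
δ = (48.069 + √(2310.6 + 222476))/4.7035 = (48.069 + 474.12)/4.7035 = 111.02 mm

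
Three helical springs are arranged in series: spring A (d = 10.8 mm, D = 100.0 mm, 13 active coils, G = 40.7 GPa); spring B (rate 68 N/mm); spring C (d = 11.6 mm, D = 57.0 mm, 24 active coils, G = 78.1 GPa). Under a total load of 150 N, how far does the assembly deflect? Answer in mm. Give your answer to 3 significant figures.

34.2 mm

k_A = Gd⁴/(8D³N_a) = (40.7×10³)(10.8⁴)/(8·100.0³·13) = 5.3242 N/mm
k_C = Gd⁴/(8D³N_a) = (78.1×10³)(11.6⁴)/(8·57.0³·24) = 39.77 N/mm
Series: 1/k_eq = 1/5.3242 + 1/68 + 1/39.77 = 0.22767; k_eq = 4.3923 N/mm
δ = F/k_eq = 150/4.3923 = 34.151 mm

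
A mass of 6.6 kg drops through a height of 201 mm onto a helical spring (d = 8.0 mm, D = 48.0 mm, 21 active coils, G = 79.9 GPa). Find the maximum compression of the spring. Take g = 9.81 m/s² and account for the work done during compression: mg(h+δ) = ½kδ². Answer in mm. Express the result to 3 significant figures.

k = Gd⁴/(8D³N_a) = (79.9×10³)(8.0⁴)/(8·48.0³·21) = 17.615 N/mm
W = mg = 6.6 × 9.81 = 64.746 N
½kδ² − Wδ − Wh = 0 → δ = (W + √(W² + 2kWh))/k
δ = (64.746 + √(4192 + 458472))/17.615 = (64.746 + 680.19)/17.615 = 42.291 mm

42.3 mm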